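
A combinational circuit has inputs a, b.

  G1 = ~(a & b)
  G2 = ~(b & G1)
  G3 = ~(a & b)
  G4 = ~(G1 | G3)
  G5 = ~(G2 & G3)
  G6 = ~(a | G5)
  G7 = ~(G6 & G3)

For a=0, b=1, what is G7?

1

G1 = ~(0 & 1) = 1
G2 = ~(1 & 1) = 0
G3 = ~(0 & 1) = 1
G5 = ~(0 & 1) = 1
G6 = ~(0 | 1) = 0
G7 = ~(0 & 1) = 1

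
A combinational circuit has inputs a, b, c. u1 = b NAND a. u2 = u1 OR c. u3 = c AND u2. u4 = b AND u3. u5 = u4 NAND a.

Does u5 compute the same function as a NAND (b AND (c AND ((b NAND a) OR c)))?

u1 = b NAND a
u2 = u1 OR c = (b NAND a) OR c
u3 = c AND u2 = c AND ((b NAND a) OR c)
u4 = b AND u3 = b AND (c AND ((b NAND a) OR c))
u5 = u4 NAND a = (b AND (c AND ((b NAND a) OR c))) NAND a
At a=1, b=1, c=1: circuit gives 0, formula gives 0.
At a=0, b=0, c=0: circuit gives 1, formula gives 1.
Agrees on all 8 inputs.

Yes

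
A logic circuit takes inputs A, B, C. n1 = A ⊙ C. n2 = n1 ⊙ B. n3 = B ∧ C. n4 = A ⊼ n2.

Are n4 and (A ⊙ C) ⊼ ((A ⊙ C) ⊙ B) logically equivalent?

No

n1 = A ⊙ C
n2 = n1 ⊙ B = (A ⊙ C) ⊙ B
n4 = A ⊼ n2 = A ⊼ ((A ⊙ C) ⊙ B)
At A=0, B=1, C=0: circuit gives 1, formula gives 0.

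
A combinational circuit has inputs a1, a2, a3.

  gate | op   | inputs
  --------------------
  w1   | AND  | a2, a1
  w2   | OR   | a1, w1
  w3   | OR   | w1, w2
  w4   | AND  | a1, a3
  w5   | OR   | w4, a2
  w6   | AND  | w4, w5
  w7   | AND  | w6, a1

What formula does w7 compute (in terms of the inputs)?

w4 = a1 AND a3
w5 = w4 OR a2 = (a1 AND a3) OR a2
w6 = w4 AND w5 = (a1 AND a3) AND ((a1 AND a3) OR a2)
w7 = w6 AND a1 = ((a1 AND a3) AND ((a1 AND a3) OR a2)) AND a1

((a1 AND a3) AND ((a1 AND a3) OR a2)) AND a1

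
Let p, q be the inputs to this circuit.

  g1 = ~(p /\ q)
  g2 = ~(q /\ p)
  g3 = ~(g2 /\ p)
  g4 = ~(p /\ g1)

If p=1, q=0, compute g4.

0

g1 = ~(1 /\ 0) = 1
g4 = ~(1 /\ 1) = 0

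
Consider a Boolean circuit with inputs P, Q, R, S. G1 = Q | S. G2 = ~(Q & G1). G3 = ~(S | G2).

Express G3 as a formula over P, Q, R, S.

G1 = Q | S
G2 = ~(Q & G1) = ~(Q & (Q | S))
G3 = ~(S | G2) = ~(S | (~(Q & (Q | S))))

~(S | (~(Q & (Q | S))))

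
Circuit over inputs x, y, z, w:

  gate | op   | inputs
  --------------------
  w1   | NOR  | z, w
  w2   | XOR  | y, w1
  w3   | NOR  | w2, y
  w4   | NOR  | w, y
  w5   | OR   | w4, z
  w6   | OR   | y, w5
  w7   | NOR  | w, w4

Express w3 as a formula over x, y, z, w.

(y XOR (z NOR w)) NOR y

w1 = z NOR w
w2 = y XOR w1 = y XOR (z NOR w)
w3 = w2 NOR y = (y XOR (z NOR w)) NOR y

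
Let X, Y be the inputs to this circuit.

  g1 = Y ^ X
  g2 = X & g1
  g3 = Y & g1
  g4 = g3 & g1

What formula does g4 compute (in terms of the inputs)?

(Y & (Y ^ X)) & (Y ^ X)

g1 = Y ^ X
g3 = Y & g1 = Y & (Y ^ X)
g4 = g3 & g1 = (Y & (Y ^ X)) & (Y ^ X)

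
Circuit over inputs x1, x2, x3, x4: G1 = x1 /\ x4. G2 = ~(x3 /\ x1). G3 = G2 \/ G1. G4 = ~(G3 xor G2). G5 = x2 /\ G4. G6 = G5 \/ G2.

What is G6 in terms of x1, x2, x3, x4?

G1 = x1 /\ x4
G2 = ~(x3 /\ x1)
G3 = G2 \/ G1 = (~(x3 /\ x1)) \/ (x1 /\ x4)
G4 = ~(G3 xor G2) = ~(((~(x3 /\ x1)) \/ (x1 /\ x4)) xor (~(x3 /\ x1)))
G5 = x2 /\ G4 = x2 /\ (~(((~(x3 /\ x1)) \/ (x1 /\ x4)) xor (~(x3 /\ x1))))
G6 = G5 \/ G2 = (x2 /\ (~(((~(x3 /\ x1)) \/ (x1 /\ x4)) xor (~(x3 /\ x1))))) \/ (~(x3 /\ x1))

(x2 /\ (~(((~(x3 /\ x1)) \/ (x1 /\ x4)) xor (~(x3 /\ x1))))) \/ (~(x3 /\ x1))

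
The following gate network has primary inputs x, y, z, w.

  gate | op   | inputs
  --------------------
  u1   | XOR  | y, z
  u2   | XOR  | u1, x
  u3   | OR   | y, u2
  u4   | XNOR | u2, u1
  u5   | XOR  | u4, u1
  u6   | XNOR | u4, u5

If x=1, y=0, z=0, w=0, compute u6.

u1 = 0 XOR 0 = 0
u2 = 0 XOR 1 = 1
u4 = 1 XNOR 0 = 0
u5 = 0 XOR 0 = 0
u6 = 0 XNOR 0 = 1

1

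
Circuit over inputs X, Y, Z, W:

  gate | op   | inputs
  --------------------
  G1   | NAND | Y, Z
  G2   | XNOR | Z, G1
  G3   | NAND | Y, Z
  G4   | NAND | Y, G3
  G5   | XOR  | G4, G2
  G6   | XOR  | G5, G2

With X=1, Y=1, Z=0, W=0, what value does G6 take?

0

G1 = 1 NAND 0 = 1
G2 = 0 XNOR 1 = 0
G3 = 1 NAND 0 = 1
G4 = 1 NAND 1 = 0
G5 = 0 XOR 0 = 0
G6 = 0 XOR 0 = 0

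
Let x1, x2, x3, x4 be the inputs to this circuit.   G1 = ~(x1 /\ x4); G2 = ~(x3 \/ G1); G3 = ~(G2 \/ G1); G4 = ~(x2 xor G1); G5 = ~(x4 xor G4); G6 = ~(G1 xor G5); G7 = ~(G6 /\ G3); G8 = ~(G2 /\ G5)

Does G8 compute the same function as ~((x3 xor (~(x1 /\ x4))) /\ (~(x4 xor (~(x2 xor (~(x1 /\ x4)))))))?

G1 = ~(x1 /\ x4)
G2 = ~(x3 \/ G1) = ~(x3 \/ (~(x1 /\ x4)))
G4 = ~(x2 xor G1) = ~(x2 xor (~(x1 /\ x4)))
G5 = ~(x4 xor G4) = ~(x4 xor (~(x2 xor (~(x1 /\ x4)))))
G8 = ~(G2 /\ G5) = ~((~(x3 \/ (~(x1 /\ x4)))) /\ (~(x4 xor (~(x2 xor (~(x1 /\ x4)))))))
At x1=0, x2=0, x3=0, x4=0: circuit gives 1, formula gives 0.

No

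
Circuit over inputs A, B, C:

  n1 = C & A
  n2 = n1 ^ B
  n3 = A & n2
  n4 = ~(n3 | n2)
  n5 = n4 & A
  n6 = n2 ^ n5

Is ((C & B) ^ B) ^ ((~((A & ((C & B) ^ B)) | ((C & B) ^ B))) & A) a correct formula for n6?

n1 = C & A
n2 = n1 ^ B = (C & A) ^ B
n3 = A & n2 = A & ((C & A) ^ B)
n4 = ~(n3 | n2) = ~((A & ((C & A) ^ B)) | ((C & A) ^ B))
n5 = n4 & A = (~((A & ((C & A) ^ B)) | ((C & A) ^ B))) & A
n6 = n2 ^ n5 = ((C & A) ^ B) ^ ((~((A & ((C & A) ^ B)) | ((C & A) ^ B))) & A)
At A=0, B=1, C=1: circuit gives 1, formula gives 0.

No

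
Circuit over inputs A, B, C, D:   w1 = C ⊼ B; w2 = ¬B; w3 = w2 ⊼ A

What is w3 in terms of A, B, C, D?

¬B ⊼ A

w2 = ¬B
w3 = w2 ⊼ A = ¬B ⊼ A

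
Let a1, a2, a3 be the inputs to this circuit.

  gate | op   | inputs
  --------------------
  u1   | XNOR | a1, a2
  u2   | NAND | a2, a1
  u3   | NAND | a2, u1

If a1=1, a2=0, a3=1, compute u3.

1

u1 = 1 XNOR 0 = 0
u3 = 0 NAND 0 = 1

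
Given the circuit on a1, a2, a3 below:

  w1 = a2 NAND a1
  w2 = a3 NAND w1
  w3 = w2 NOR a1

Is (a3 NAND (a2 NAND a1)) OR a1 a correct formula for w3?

w1 = a2 NAND a1
w2 = a3 NAND w1 = a3 NAND (a2 NAND a1)
w3 = w2 NOR a1 = (a3 NAND (a2 NAND a1)) NOR a1
At a1=0, a2=0, a3=0: circuit gives 0, formula gives 1.

No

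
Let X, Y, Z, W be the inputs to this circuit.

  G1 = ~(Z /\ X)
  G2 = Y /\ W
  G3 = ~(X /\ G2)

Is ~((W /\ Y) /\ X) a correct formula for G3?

G2 = Y /\ W
G3 = ~(X /\ G2) = ~(X /\ (Y /\ W))
At X=1, Y=1, Z=0, W=1: circuit gives 0, formula gives 0.
At X=0, Y=0, Z=0, W=0: circuit gives 1, formula gives 1.
Agrees on all 16 inputs.

Yes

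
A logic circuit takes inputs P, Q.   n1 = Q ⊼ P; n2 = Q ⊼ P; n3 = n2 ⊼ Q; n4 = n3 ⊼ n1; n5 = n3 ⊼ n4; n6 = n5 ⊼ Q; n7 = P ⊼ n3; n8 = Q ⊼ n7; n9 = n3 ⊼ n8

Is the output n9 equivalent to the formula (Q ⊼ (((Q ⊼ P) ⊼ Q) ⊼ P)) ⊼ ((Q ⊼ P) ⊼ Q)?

n2 = Q ⊼ P
n3 = n2 ⊼ Q = (Q ⊼ P) ⊼ Q
n7 = P ⊼ n3 = P ⊼ ((Q ⊼ P) ⊼ Q)
n8 = Q ⊼ n7 = Q ⊼ (P ⊼ ((Q ⊼ P) ⊼ Q))
n9 = n3 ⊼ n8 = ((Q ⊼ P) ⊼ Q) ⊼ (Q ⊼ (P ⊼ ((Q ⊼ P) ⊼ Q)))
At P=0, Q=0: circuit gives 0, formula gives 0.
At P=0, Q=1: circuit gives 1, formula gives 1.
Agrees on all 4 inputs.

Yes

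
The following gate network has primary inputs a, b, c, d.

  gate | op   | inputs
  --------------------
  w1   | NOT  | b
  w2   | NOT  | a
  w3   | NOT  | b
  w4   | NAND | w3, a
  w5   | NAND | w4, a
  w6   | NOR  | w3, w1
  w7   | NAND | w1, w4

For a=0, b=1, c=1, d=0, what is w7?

1

w1 = NOT 1 = 0
w3 = NOT 1 = 0
w4 = 0 NAND 0 = 1
w7 = 0 NAND 1 = 1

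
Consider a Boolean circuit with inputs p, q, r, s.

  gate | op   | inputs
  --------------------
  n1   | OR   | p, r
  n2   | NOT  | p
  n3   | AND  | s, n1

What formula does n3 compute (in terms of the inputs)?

s AND (p OR r)

n1 = p OR r
n3 = s AND n1 = s AND (p OR r)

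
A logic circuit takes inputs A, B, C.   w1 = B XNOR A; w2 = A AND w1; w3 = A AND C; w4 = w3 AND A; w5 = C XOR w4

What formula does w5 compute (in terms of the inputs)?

C XOR ((A AND C) AND A)

w3 = A AND C
w4 = w3 AND A = (A AND C) AND A
w5 = C XOR w4 = C XOR ((A AND C) AND A)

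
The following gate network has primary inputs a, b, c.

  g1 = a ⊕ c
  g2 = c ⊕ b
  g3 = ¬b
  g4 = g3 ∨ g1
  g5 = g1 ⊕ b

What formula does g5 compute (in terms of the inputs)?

(a ⊕ c) ⊕ b

g1 = a ⊕ c
g5 = g1 ⊕ b = (a ⊕ c) ⊕ b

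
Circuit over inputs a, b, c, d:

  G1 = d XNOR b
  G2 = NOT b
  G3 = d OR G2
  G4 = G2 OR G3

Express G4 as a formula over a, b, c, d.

NOT b OR (d OR NOT b)

G2 = NOT b
G3 = d OR G2 = d OR NOT b
G4 = G2 OR G3 = NOT b OR (d OR NOT b)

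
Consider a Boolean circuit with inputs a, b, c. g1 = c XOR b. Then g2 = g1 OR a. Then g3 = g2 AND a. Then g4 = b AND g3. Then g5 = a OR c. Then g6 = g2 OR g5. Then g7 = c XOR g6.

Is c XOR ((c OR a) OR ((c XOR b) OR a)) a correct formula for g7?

g1 = c XOR b
g2 = g1 OR a = (c XOR b) OR a
g5 = a OR c
g6 = g2 OR g5 = ((c XOR b) OR a) OR (a OR c)
g7 = c XOR g6 = c XOR (((c XOR b) OR a) OR (a OR c))
At a=0, b=0, c=0: circuit gives 0, formula gives 0.
At a=0, b=1, c=0: circuit gives 1, formula gives 1.
Agrees on all 8 inputs.

Yes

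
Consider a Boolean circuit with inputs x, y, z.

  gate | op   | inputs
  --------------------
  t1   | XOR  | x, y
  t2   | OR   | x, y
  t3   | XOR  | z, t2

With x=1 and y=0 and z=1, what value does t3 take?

t2 = 1 OR 0 = 1
t3 = 1 XOR 1 = 0

0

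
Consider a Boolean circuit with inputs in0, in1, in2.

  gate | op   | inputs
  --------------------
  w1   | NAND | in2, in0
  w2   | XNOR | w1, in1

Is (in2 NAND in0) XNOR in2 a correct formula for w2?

No

w1 = in2 NAND in0
w2 = w1 XNOR in1 = (in2 NAND in0) XNOR in1
At in0=0, in1=0, in2=1: circuit gives 0, formula gives 1.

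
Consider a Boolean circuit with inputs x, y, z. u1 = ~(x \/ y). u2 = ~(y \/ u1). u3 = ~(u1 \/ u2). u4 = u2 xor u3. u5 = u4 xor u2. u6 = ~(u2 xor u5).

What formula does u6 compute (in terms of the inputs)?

~((~(y \/ (~(x \/ y)))) xor (((~(y \/ (~(x \/ y)))) xor (~((~(x \/ y)) \/ (~(y \/ (~(x \/ y))))))) xor (~(y \/ (~(x \/ y))))))

u1 = ~(x \/ y)
u2 = ~(y \/ u1) = ~(y \/ (~(x \/ y)))
u3 = ~(u1 \/ u2) = ~((~(x \/ y)) \/ (~(y \/ (~(x \/ y)))))
u4 = u2 xor u3 = (~(y \/ (~(x \/ y)))) xor (~((~(x \/ y)) \/ (~(y \/ (~(x \/ y))))))
u5 = u4 xor u2 = ((~(y \/ (~(x \/ y)))) xor (~((~(x \/ y)) \/ (~(y \/ (~(x \/ y))))))) xor (~(y \/ (~(x \/ y))))
u6 = ~(u2 xor u5) = ~((~(y \/ (~(x \/ y)))) xor (((~(y \/ (~(x \/ y)))) xor (~((~(x \/ y)) \/ (~(y \/ (~(x \/ y))))))) xor (~(y \/ (~(x \/ y))))))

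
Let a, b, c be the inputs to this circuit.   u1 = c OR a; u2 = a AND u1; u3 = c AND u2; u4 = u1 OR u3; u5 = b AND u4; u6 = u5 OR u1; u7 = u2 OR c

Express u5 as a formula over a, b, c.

u1 = c OR a
u2 = a AND u1 = a AND (c OR a)
u3 = c AND u2 = c AND (a AND (c OR a))
u4 = u1 OR u3 = (c OR a) OR (c AND (a AND (c OR a)))
u5 = b AND u4 = b AND ((c OR a) OR (c AND (a AND (c OR a))))

b AND ((c OR a) OR (c AND (a AND (c OR a))))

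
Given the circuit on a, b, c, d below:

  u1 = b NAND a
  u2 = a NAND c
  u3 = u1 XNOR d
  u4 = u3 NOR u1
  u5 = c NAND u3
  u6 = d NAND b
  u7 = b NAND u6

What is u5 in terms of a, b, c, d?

u1 = b NAND a
u3 = u1 XNOR d = (b NAND a) XNOR d
u5 = c NAND u3 = c NAND ((b NAND a) XNOR d)

c NAND ((b NAND a) XNOR d)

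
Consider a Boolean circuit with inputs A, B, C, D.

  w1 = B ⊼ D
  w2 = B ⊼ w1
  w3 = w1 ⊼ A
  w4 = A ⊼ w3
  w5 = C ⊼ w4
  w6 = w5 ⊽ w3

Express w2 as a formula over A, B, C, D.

w1 = B ⊼ D
w2 = B ⊼ w1 = B ⊼ (B ⊼ D)

B ⊼ (B ⊼ D)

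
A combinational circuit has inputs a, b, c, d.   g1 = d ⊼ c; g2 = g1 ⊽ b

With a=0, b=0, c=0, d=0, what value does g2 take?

g1 = 0 ⊼ 0 = 1
g2 = 1 ⊽ 0 = 0

0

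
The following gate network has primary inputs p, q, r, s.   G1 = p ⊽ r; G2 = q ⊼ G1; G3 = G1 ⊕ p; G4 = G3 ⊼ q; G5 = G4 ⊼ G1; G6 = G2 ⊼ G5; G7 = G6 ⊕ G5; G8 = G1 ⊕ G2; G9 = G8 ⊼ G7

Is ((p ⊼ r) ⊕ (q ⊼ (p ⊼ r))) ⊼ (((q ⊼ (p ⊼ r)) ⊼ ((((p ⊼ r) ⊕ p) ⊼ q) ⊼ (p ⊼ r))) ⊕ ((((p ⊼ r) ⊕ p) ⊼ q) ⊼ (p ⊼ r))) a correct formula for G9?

G1 = p ⊽ r
G2 = q ⊼ G1 = q ⊼ (p ⊽ r)
G3 = G1 ⊕ p = (p ⊽ r) ⊕ p
G4 = G3 ⊼ q = ((p ⊽ r) ⊕ p) ⊼ q
G5 = G4 ⊼ G1 = (((p ⊽ r) ⊕ p) ⊼ q) ⊼ (p ⊽ r)
G6 = G2 ⊼ G5 = (q ⊼ (p ⊽ r)) ⊼ ((((p ⊽ r) ⊕ p) ⊼ q) ⊼ (p ⊽ r))
G7 = G6 ⊕ G5 = ((q ⊼ (p ⊽ r)) ⊼ ((((p ⊽ r) ⊕ p) ⊼ q) ⊼ (p ⊽ r))) ⊕ ((((p ⊽ r) ⊕ p) ⊼ q) ⊼ (p ⊽ r))
G8 = G1 ⊕ G2 = (p ⊽ r) ⊕ (q ⊼ (p ⊽ r))
G9 = G8 ⊼ G7 = ((p ⊽ r) ⊕ (q ⊼ (p ⊽ r))) ⊼ (((q ⊼ (p ⊽ r)) ⊼ ((((p ⊽ r) ⊕ p) ⊼ q) ⊼ (p ⊽ r))) ⊕ ((((p ⊽ r) ⊕ p) ⊼ q) ⊼ (p ⊽ r)))
At p=0, q=0, r=1, s=0: circuit gives 0, formula gives 1.

No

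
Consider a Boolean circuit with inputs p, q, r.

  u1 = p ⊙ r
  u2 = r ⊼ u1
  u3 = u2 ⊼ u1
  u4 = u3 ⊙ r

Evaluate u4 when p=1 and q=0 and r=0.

0

u1 = 1 ⊙ 0 = 0
u2 = 0 ⊼ 0 = 1
u3 = 1 ⊼ 0 = 1
u4 = 1 ⊙ 0 = 0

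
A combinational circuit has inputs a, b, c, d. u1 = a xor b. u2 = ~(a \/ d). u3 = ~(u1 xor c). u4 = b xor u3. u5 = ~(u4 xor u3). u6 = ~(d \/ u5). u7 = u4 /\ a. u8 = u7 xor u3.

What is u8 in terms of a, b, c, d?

u1 = a xor b
u3 = ~(u1 xor c) = ~((a xor b) xor c)
u4 = b xor u3 = b xor (~((a xor b) xor c))
u7 = u4 /\ a = (b xor (~((a xor b) xor c))) /\ a
u8 = u7 xor u3 = ((b xor (~((a xor b) xor c))) /\ a) xor (~((a xor b) xor c))

((b xor (~((a xor b) xor c))) /\ a) xor (~((a xor b) xor c))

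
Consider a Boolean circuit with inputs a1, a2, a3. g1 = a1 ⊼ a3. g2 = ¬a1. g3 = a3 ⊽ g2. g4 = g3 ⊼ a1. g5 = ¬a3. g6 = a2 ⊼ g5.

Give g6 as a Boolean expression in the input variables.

g5 = ¬a3
g6 = a2 ⊼ g5 = a2 ⊼ ¬a3

a2 ⊼ ¬a3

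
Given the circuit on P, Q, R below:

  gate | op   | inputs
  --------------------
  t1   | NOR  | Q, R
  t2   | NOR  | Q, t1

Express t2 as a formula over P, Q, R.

Q NOR (Q NOR R)

t1 = Q NOR R
t2 = Q NOR t1 = Q NOR (Q NOR R)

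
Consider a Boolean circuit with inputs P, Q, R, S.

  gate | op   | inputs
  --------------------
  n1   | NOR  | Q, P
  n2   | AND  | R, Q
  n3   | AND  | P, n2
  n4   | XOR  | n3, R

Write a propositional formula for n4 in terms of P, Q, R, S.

(P AND (R AND Q)) XOR R

n2 = R AND Q
n3 = P AND n2 = P AND (R AND Q)
n4 = n3 XOR R = (P AND (R AND Q)) XOR R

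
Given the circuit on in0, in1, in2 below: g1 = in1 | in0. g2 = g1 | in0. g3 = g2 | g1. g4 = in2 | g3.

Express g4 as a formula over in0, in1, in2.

g1 = in1 | in0
g2 = g1 | in0 = (in1 | in0) | in0
g3 = g2 | g1 = ((in1 | in0) | in0) | (in1 | in0)
g4 = in2 | g3 = in2 | (((in1 | in0) | in0) | (in1 | in0))

in2 | (((in1 | in0) | in0) | (in1 | in0))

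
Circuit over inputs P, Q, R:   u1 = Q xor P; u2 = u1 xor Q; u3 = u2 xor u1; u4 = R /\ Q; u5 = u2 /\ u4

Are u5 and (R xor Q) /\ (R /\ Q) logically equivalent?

u1 = Q xor P
u2 = u1 xor Q = (Q xor P) xor Q
u4 = R /\ Q
u5 = u2 /\ u4 = ((Q xor P) xor Q) /\ (R /\ Q)
At P=1, Q=1, R=1: circuit gives 1, formula gives 0.

No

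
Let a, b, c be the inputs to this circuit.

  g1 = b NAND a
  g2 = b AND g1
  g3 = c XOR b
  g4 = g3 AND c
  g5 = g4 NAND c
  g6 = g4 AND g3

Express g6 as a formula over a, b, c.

g3 = c XOR b
g4 = g3 AND c = (c XOR b) AND c
g6 = g4 AND g3 = ((c XOR b) AND c) AND (c XOR b)

((c XOR b) AND c) AND (c XOR b)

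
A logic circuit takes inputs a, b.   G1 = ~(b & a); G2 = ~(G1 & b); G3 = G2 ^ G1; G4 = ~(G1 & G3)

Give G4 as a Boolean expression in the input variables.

~((~(b & a)) & ((~((~(b & a)) & b)) ^ (~(b & a))))

G1 = ~(b & a)
G2 = ~(G1 & b) = ~((~(b & a)) & b)
G3 = G2 ^ G1 = (~((~(b & a)) & b)) ^ (~(b & a))
G4 = ~(G1 & G3) = ~((~(b & a)) & ((~((~(b & a)) & b)) ^ (~(b & a))))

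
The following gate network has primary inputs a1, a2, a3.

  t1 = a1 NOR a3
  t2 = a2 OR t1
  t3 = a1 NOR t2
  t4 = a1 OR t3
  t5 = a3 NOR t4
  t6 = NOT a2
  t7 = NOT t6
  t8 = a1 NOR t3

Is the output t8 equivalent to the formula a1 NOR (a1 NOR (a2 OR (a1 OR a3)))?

t1 = a1 NOR a3
t2 = a2 OR t1 = a2 OR (a1 NOR a3)
t3 = a1 NOR t2 = a1 NOR (a2 OR (a1 NOR a3))
t8 = a1 NOR t3 = a1 NOR (a1 NOR (a2 OR (a1 NOR a3)))
At a1=0, a2=0, a3=0: circuit gives 1, formula gives 0.

No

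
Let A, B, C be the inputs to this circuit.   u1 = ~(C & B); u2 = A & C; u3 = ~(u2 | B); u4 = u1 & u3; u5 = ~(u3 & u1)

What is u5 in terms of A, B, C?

~((~((A & C) | B)) & (~(C & B)))

u1 = ~(C & B)
u2 = A & C
u3 = ~(u2 | B) = ~((A & C) | B)
u5 = ~(u3 & u1) = ~((~((A & C) | B)) & (~(C & B)))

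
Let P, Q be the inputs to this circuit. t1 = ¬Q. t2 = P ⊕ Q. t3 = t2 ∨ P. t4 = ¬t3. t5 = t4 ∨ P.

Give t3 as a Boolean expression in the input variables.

t2 = P ⊕ Q
t3 = t2 ∨ P = (P ⊕ Q) ∨ P

(P ⊕ Q) ∨ P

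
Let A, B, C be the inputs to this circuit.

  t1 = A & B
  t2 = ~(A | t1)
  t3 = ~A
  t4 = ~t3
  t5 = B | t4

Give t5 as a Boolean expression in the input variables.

t3 = ~A
t4 = ~t3 = ~~A
t5 = B | t4 = B | ~~A

B | ~~A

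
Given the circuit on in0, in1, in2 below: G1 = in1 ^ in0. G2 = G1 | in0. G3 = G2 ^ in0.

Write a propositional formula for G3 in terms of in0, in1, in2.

((in1 ^ in0) | in0) ^ in0

G1 = in1 ^ in0
G2 = G1 | in0 = (in1 ^ in0) | in0
G3 = G2 ^ in0 = ((in1 ^ in0) | in0) ^ in0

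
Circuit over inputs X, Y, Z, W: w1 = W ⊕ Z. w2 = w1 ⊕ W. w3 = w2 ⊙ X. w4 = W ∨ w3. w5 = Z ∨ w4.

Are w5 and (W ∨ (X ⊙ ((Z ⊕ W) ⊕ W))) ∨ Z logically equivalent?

Yes

w1 = W ⊕ Z
w2 = w1 ⊕ W = (W ⊕ Z) ⊕ W
w3 = w2 ⊙ X = ((W ⊕ Z) ⊕ W) ⊙ X
w4 = W ∨ w3 = W ∨ (((W ⊕ Z) ⊕ W) ⊙ X)
w5 = Z ∨ w4 = Z ∨ (W ∨ (((W ⊕ Z) ⊕ W) ⊙ X))
At X=1, Y=0, Z=0, W=0: circuit gives 0, formula gives 0.
At X=0, Y=0, Z=0, W=0: circuit gives 1, formula gives 1.
Agrees on all 16 inputs.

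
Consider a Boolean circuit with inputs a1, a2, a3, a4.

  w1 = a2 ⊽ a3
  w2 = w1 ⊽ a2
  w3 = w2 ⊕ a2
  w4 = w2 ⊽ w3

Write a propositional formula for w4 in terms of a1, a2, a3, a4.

((a2 ⊽ a3) ⊽ a2) ⊽ (((a2 ⊽ a3) ⊽ a2) ⊕ a2)

w1 = a2 ⊽ a3
w2 = w1 ⊽ a2 = (a2 ⊽ a3) ⊽ a2
w3 = w2 ⊕ a2 = ((a2 ⊽ a3) ⊽ a2) ⊕ a2
w4 = w2 ⊽ w3 = ((a2 ⊽ a3) ⊽ a2) ⊽ (((a2 ⊽ a3) ⊽ a2) ⊕ a2)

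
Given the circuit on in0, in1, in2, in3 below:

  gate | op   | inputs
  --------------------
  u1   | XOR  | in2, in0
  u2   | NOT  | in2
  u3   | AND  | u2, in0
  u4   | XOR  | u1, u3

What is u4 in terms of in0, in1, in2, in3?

(in2 XOR in0) XOR (NOT in2 AND in0)

u1 = in2 XOR in0
u2 = NOT in2
u3 = u2 AND in0 = NOT in2 AND in0
u4 = u1 XOR u3 = (in2 XOR in0) XOR (NOT in2 AND in0)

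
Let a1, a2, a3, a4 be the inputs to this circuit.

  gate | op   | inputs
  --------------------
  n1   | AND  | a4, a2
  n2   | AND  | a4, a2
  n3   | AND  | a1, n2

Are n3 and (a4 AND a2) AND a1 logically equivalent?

n2 = a4 AND a2
n3 = a1 AND n2 = a1 AND (a4 AND a2)
At a1=0, a2=0, a3=0, a4=0: circuit gives 0, formula gives 0.
At a1=1, a2=1, a3=0, a4=1: circuit gives 1, formula gives 1.
Agrees on all 16 inputs.

Yes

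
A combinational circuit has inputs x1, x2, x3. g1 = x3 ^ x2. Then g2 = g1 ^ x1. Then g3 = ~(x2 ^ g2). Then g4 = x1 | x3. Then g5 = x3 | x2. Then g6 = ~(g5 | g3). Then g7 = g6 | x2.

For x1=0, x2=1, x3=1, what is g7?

1

g1 = 1 ^ 1 = 0
g2 = 0 ^ 0 = 0
g3 = ~(1 ^ 0) = 0
g5 = 1 | 1 = 1
g6 = ~(1 | 0) = 0
g7 = 0 | 1 = 1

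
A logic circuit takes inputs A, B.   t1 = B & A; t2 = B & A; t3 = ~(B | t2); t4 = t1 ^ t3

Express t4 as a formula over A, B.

(B & A) ^ (~(B | (B & A)))

t1 = B & A
t2 = B & A
t3 = ~(B | t2) = ~(B | (B & A))
t4 = t1 ^ t3 = (B & A) ^ (~(B | (B & A)))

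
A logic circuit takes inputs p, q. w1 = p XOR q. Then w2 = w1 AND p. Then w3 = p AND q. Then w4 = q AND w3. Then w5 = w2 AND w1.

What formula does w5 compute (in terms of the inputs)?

w1 = p XOR q
w2 = w1 AND p = (p XOR q) AND p
w5 = w2 AND w1 = ((p XOR q) AND p) AND (p XOR q)

((p XOR q) AND p) AND (p XOR q)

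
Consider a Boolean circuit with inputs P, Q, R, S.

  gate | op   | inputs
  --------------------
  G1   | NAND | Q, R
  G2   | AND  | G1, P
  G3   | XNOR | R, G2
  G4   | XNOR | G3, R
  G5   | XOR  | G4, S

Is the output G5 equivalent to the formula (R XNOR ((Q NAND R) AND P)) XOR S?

G1 = Q NAND R
G2 = G1 AND P = (Q NAND R) AND P
G3 = R XNOR G2 = R XNOR ((Q NAND R) AND P)
G4 = G3 XNOR R = (R XNOR ((Q NAND R) AND P)) XNOR R
G5 = G4 XOR S = ((R XNOR ((Q NAND R) AND P)) XNOR R) XOR S
At P=0, Q=0, R=0, S=0: circuit gives 0, formula gives 1.

No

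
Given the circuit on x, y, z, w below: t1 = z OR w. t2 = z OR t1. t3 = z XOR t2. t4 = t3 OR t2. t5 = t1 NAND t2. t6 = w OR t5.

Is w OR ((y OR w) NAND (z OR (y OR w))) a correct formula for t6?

t1 = z OR w
t2 = z OR t1 = z OR (z OR w)
t5 = t1 NAND t2 = (z OR w) NAND (z OR (z OR w))
t6 = w OR t5 = w OR ((z OR w) NAND (z OR (z OR w)))
At x=0, y=0, z=1, w=0: circuit gives 0, formula gives 1.

No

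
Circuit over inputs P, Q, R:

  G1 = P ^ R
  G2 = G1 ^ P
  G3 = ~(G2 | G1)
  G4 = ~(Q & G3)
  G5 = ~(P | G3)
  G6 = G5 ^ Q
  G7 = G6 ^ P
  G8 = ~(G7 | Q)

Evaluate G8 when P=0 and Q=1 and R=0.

G1 = 0 ^ 0 = 0
G2 = 0 ^ 0 = 0
G3 = ~(0 | 0) = 1
G5 = ~(0 | 1) = 0
G6 = 0 ^ 1 = 1
G7 = 1 ^ 0 = 1
G8 = ~(1 | 1) = 0

0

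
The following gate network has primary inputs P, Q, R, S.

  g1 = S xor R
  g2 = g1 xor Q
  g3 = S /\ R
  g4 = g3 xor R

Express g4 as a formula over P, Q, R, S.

g3 = S /\ R
g4 = g3 xor R = (S /\ R) xor R

(S /\ R) xor R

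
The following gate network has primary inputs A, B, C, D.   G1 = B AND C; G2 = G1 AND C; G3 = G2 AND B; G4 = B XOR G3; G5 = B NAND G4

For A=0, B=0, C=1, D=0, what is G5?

1

G1 = 0 AND 1 = 0
G2 = 0 AND 1 = 0
G3 = 0 AND 0 = 0
G4 = 0 XOR 0 = 0
G5 = 0 NAND 0 = 1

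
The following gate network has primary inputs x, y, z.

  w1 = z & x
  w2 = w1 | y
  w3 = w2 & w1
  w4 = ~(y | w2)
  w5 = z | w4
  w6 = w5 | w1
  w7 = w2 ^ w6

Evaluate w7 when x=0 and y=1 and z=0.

1

w1 = 0 & 0 = 0
w2 = 0 | 1 = 1
w4 = ~(1 | 1) = 0
w5 = 0 | 0 = 0
w6 = 0 | 0 = 0
w7 = 1 ^ 0 = 1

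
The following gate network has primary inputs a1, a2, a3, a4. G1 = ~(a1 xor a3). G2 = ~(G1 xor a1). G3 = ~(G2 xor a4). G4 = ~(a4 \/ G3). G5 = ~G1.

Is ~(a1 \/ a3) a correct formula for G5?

G1 = ~(a1 xor a3)
G5 = ~G1 = ~(~(a1 xor a3))
At a1=0, a2=0, a3=0, a4=0: circuit gives 0, formula gives 1.

No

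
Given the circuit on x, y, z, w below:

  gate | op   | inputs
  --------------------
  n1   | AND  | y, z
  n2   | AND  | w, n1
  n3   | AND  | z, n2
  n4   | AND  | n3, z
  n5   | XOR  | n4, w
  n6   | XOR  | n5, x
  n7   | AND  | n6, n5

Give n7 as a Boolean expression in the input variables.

n1 = y AND z
n2 = w AND n1 = w AND (y AND z)
n3 = z AND n2 = z AND (w AND (y AND z))
n4 = n3 AND z = (z AND (w AND (y AND z))) AND z
n5 = n4 XOR w = ((z AND (w AND (y AND z))) AND z) XOR w
n6 = n5 XOR x = (((z AND (w AND (y AND z))) AND z) XOR w) XOR x
n7 = n6 AND n5 = ((((z AND (w AND (y AND z))) AND z) XOR w) XOR x) AND (((z AND (w AND (y AND z))) AND z) XOR w)

((((z AND (w AND (y AND z))) AND z) XOR w) XOR x) AND (((z AND (w AND (y AND z))) AND z) XOR w)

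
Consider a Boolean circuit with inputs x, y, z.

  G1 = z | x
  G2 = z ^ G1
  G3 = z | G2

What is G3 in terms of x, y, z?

G1 = z | x
G2 = z ^ G1 = z ^ (z | x)
G3 = z | G2 = z | (z ^ (z | x))

z | (z ^ (z | x))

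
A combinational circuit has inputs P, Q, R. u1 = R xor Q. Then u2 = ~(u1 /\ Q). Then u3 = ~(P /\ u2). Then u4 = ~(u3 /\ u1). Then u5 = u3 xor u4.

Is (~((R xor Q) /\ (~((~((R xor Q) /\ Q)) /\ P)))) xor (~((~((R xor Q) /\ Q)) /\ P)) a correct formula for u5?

Yes

u1 = R xor Q
u2 = ~(u1 /\ Q) = ~((R xor Q) /\ Q)
u3 = ~(P /\ u2) = ~(P /\ (~((R xor Q) /\ Q)))
u4 = ~(u3 /\ u1) = ~((~(P /\ (~((R xor Q) /\ Q)))) /\ (R xor Q))
u5 = u3 xor u4 = (~(P /\ (~((R xor Q) /\ Q)))) xor (~((~(P /\ (~((R xor Q) /\ Q)))) /\ (R xor Q)))
At P=0, Q=0, R=0: circuit gives 0, formula gives 0.
At P=0, Q=0, R=1: circuit gives 1, formula gives 1.
Agrees on all 8 inputs.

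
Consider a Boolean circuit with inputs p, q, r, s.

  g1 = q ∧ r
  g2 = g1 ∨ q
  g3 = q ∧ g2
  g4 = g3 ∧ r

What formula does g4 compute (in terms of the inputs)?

(q ∧ ((q ∧ r) ∨ q)) ∧ r

g1 = q ∧ r
g2 = g1 ∨ q = (q ∧ r) ∨ q
g3 = q ∧ g2 = q ∧ ((q ∧ r) ∨ q)
g4 = g3 ∧ r = (q ∧ ((q ∧ r) ∨ q)) ∧ r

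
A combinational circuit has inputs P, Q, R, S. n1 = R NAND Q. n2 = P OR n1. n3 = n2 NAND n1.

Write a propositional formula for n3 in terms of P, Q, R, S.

n1 = R NAND Q
n2 = P OR n1 = P OR (R NAND Q)
n3 = n2 NAND n1 = (P OR (R NAND Q)) NAND (R NAND Q)

(P OR (R NAND Q)) NAND (R NAND Q)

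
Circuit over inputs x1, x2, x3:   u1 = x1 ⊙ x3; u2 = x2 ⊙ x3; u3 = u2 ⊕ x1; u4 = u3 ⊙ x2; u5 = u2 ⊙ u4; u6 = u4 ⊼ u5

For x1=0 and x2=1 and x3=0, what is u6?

1

u2 = 1 ⊙ 0 = 0
u3 = 0 ⊕ 0 = 0
u4 = 0 ⊙ 1 = 0
u5 = 0 ⊙ 0 = 1
u6 = 0 ⊼ 1 = 1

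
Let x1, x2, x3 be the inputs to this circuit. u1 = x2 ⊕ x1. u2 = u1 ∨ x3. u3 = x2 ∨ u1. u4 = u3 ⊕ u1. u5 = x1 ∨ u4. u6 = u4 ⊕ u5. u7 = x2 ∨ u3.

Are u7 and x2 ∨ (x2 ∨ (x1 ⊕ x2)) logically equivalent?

u1 = x2 ⊕ x1
u3 = x2 ∨ u1 = x2 ∨ (x2 ⊕ x1)
u7 = x2 ∨ u3 = x2 ∨ (x2 ∨ (x2 ⊕ x1))
At x1=0, x2=0, x3=0: circuit gives 0, formula gives 0.
At x1=0, x2=1, x3=0: circuit gives 1, formula gives 1.
Agrees on all 8 inputs.

Yes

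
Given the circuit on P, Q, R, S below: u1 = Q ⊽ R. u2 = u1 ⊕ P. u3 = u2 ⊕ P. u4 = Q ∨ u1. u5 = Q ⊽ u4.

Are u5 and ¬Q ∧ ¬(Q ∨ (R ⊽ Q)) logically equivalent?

u1 = Q ⊽ R
u4 = Q ∨ u1 = Q ∨ (Q ⊽ R)
u5 = Q ⊽ u4 = Q ⊽ (Q ∨ (Q ⊽ R))
At P=0, Q=0, R=0, S=0: circuit gives 0, formula gives 0.
At P=0, Q=0, R=1, S=0: circuit gives 1, formula gives 1.
Agrees on all 16 inputs.

Yes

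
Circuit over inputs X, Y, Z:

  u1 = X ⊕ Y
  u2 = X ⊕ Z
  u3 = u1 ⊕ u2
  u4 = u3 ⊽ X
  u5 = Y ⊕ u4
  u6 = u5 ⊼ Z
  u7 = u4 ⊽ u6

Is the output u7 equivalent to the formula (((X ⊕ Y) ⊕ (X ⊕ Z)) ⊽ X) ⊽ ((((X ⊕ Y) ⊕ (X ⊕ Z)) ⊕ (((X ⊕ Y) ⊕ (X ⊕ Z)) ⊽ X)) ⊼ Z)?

u1 = X ⊕ Y
u2 = X ⊕ Z
u3 = u1 ⊕ u2 = (X ⊕ Y) ⊕ (X ⊕ Z)
u4 = u3 ⊽ X = ((X ⊕ Y) ⊕ (X ⊕ Z)) ⊽ X
u5 = Y ⊕ u4 = Y ⊕ (((X ⊕ Y) ⊕ (X ⊕ Z)) ⊽ X)
u6 = u5 ⊼ Z = (Y ⊕ (((X ⊕ Y) ⊕ (X ⊕ Z)) ⊽ X)) ⊼ Z
u7 = u4 ⊽ u6 = (((X ⊕ Y) ⊕ (X ⊕ Z)) ⊽ X) ⊽ ((Y ⊕ (((X ⊕ Y) ⊕ (X ⊕ Z)) ⊽ X)) ⊼ Z)
At X=0, Y=0, Z=1: circuit gives 0, formula gives 1.

No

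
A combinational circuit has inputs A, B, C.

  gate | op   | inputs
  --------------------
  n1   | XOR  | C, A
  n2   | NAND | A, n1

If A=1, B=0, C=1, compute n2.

1

n1 = 1 XOR 1 = 0
n2 = 1 NAND 0 = 1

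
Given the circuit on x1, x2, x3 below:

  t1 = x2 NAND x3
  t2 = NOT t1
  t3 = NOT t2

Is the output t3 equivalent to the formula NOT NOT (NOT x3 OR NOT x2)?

t1 = x2 NAND x3
t2 = NOT t1 = NOT (x2 NAND x3)
t3 = NOT t2 = NOT NOT (x2 NAND x3)
At x1=0, x2=1, x3=1: circuit gives 0, formula gives 0.
At x1=0, x2=0, x3=0: circuit gives 1, formula gives 1.
Agrees on all 8 inputs.

Yes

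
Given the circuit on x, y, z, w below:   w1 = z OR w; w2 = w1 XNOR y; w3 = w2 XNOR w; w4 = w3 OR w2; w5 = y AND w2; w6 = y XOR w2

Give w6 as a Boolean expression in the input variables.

y XOR ((z OR w) XNOR y)

w1 = z OR w
w2 = w1 XNOR y = (z OR w) XNOR y
w6 = y XOR w2 = y XOR ((z OR w) XNOR y)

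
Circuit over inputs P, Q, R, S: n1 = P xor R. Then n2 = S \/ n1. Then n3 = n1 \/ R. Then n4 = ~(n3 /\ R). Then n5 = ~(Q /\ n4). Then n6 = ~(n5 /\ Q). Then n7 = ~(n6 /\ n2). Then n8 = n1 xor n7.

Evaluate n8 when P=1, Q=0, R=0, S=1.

n1 = 1 xor 0 = 1
n2 = 1 \/ 1 = 1
n3 = 1 \/ 0 = 1
n4 = ~(1 /\ 0) = 1
n5 = ~(0 /\ 1) = 1
n6 = ~(1 /\ 0) = 1
n7 = ~(1 /\ 1) = 0
n8 = 1 xor 0 = 1

1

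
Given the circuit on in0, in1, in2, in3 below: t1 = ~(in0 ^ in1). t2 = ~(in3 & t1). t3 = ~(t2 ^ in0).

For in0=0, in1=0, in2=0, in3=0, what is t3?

0

t1 = ~(0 ^ 0) = 1
t2 = ~(0 & 1) = 1
t3 = ~(1 ^ 0) = 0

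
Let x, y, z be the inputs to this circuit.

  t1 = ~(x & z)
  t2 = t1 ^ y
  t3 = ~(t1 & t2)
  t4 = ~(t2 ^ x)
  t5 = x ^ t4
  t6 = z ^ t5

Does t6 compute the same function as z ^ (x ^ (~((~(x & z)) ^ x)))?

No

t1 = ~(x & z)
t2 = t1 ^ y = (~(x & z)) ^ y
t4 = ~(t2 ^ x) = ~(((~(x & z)) ^ y) ^ x)
t5 = x ^ t4 = x ^ (~(((~(x & z)) ^ y) ^ x))
t6 = z ^ t5 = z ^ (x ^ (~(((~(x & z)) ^ y) ^ x)))
At x=0, y=1, z=0: circuit gives 1, formula gives 0.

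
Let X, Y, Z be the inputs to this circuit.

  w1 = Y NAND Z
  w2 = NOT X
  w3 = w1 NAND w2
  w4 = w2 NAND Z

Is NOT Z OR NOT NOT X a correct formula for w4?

Yes

w2 = NOT X
w4 = w2 NAND Z = NOT X NAND Z
At X=0, Y=0, Z=1: circuit gives 0, formula gives 0.
At X=0, Y=0, Z=0: circuit gives 1, formula gives 1.
Agrees on all 8 inputs.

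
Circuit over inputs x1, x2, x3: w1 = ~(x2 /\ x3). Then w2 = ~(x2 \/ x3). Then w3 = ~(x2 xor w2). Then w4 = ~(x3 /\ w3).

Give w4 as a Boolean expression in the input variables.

w2 = ~(x2 \/ x3)
w3 = ~(x2 xor w2) = ~(x2 xor (~(x2 \/ x3)))
w4 = ~(x3 /\ w3) = ~(x3 /\ (~(x2 xor (~(x2 \/ x3)))))

~(x3 /\ (~(x2 xor (~(x2 \/ x3)))))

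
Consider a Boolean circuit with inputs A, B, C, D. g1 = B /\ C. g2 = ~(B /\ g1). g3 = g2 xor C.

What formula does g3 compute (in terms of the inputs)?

g1 = B /\ C
g2 = ~(B /\ g1) = ~(B /\ (B /\ C))
g3 = g2 xor C = (~(B /\ (B /\ C))) xor C

(~(B /\ (B /\ C))) xor C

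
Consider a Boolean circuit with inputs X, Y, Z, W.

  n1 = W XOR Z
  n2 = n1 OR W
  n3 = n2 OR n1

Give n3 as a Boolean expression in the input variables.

((W XOR Z) OR W) OR (W XOR Z)

n1 = W XOR Z
n2 = n1 OR W = (W XOR Z) OR W
n3 = n2 OR n1 = ((W XOR Z) OR W) OR (W XOR Z)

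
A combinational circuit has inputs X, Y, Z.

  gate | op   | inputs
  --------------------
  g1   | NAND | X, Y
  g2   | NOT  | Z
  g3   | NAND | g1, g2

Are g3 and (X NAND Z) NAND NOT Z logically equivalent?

No

g1 = X NAND Y
g2 = NOT Z
g3 = g1 NAND g2 = (X NAND Y) NAND NOT Z
At X=1, Y=1, Z=0: circuit gives 1, formula gives 0.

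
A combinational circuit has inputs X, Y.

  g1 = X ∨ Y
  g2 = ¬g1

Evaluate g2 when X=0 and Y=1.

g1 = 0 ∨ 1 = 1
g2 = ¬1 = 0

0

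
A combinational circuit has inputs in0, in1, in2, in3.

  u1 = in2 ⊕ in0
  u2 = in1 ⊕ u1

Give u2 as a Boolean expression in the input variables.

u1 = in2 ⊕ in0
u2 = in1 ⊕ u1 = in1 ⊕ (in2 ⊕ in0)

in1 ⊕ (in2 ⊕ in0)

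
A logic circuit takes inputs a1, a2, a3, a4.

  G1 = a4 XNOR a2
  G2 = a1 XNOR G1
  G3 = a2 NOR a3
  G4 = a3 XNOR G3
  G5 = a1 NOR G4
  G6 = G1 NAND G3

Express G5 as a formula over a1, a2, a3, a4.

a1 NOR (a3 XNOR (a2 NOR a3))

G3 = a2 NOR a3
G4 = a3 XNOR G3 = a3 XNOR (a2 NOR a3)
G5 = a1 NOR G4 = a1 NOR (a3 XNOR (a2 NOR a3))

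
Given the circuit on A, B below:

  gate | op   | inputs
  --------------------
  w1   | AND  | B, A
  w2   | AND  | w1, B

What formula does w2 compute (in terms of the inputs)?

(B AND A) AND B

w1 = B AND A
w2 = w1 AND B = (B AND A) AND B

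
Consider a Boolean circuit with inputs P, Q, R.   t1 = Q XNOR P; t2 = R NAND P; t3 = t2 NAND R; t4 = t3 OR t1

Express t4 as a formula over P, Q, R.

((R NAND P) NAND R) OR (Q XNOR P)

t1 = Q XNOR P
t2 = R NAND P
t3 = t2 NAND R = (R NAND P) NAND R
t4 = t3 OR t1 = ((R NAND P) NAND R) OR (Q XNOR P)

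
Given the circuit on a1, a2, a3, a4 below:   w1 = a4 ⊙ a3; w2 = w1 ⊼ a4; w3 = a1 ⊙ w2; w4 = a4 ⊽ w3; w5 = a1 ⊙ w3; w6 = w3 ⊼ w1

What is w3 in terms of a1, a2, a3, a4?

a1 ⊙ ((a4 ⊙ a3) ⊼ a4)

w1 = a4 ⊙ a3
w2 = w1 ⊼ a4 = (a4 ⊙ a3) ⊼ a4
w3 = a1 ⊙ w2 = a1 ⊙ ((a4 ⊙ a3) ⊼ a4)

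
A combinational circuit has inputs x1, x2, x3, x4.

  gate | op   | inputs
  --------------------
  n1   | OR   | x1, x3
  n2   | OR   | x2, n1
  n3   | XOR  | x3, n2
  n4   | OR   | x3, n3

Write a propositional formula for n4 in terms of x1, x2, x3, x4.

x3 OR (x3 XOR (x2 OR (x1 OR x3)))

n1 = x1 OR x3
n2 = x2 OR n1 = x2 OR (x1 OR x3)
n3 = x3 XOR n2 = x3 XOR (x2 OR (x1 OR x3))
n4 = x3 OR n3 = x3 OR (x3 XOR (x2 OR (x1 OR x3)))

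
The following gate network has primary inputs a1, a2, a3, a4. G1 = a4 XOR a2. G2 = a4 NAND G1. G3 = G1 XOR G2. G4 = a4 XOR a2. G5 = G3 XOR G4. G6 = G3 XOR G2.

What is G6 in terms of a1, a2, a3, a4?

((a4 XOR a2) XOR (a4 NAND (a4 XOR a2))) XOR (a4 NAND (a4 XOR a2))

G1 = a4 XOR a2
G2 = a4 NAND G1 = a4 NAND (a4 XOR a2)
G3 = G1 XOR G2 = (a4 XOR a2) XOR (a4 NAND (a4 XOR a2))
G6 = G3 XOR G2 = ((a4 XOR a2) XOR (a4 NAND (a4 XOR a2))) XOR (a4 NAND (a4 XOR a2))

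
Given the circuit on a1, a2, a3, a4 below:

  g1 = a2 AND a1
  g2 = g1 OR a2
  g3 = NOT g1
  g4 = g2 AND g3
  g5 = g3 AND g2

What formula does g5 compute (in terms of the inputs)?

NOT (a2 AND a1) AND ((a2 AND a1) OR a2)

g1 = a2 AND a1
g2 = g1 OR a2 = (a2 AND a1) OR a2
g3 = NOT g1 = NOT (a2 AND a1)
g5 = g3 AND g2 = NOT (a2 AND a1) AND ((a2 AND a1) OR a2)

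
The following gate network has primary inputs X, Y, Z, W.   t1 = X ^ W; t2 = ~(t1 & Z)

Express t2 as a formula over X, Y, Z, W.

~((X ^ W) & Z)

t1 = X ^ W
t2 = ~(t1 & Z) = ~((X ^ W) & Z)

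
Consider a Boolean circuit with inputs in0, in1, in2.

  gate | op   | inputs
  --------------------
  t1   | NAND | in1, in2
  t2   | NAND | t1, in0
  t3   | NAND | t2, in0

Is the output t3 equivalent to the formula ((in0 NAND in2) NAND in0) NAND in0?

t1 = in1 NAND in2
t2 = t1 NAND in0 = (in1 NAND in2) NAND in0
t3 = t2 NAND in0 = ((in1 NAND in2) NAND in0) NAND in0
At in0=1, in1=0, in2=1: circuit gives 1, formula gives 0.

No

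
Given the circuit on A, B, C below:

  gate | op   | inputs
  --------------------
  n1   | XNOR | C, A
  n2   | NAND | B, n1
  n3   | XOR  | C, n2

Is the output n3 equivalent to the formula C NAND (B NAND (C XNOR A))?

No

n1 = C XNOR A
n2 = B NAND n1 = B NAND (C XNOR A)
n3 = C XOR n2 = C XOR (B NAND (C XNOR A))
At A=0, B=1, C=0: circuit gives 0, formula gives 1.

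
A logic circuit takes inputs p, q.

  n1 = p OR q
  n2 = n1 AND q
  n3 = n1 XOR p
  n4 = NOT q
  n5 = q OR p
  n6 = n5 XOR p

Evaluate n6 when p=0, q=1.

n5 = 1 OR 0 = 1
n6 = 1 XOR 0 = 1

1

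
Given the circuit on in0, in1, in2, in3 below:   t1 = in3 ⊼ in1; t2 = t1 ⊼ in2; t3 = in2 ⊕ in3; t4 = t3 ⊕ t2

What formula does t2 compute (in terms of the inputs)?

t1 = in3 ⊼ in1
t2 = t1 ⊼ in2 = (in3 ⊼ in1) ⊼ in2

(in3 ⊼ in1) ⊼ in2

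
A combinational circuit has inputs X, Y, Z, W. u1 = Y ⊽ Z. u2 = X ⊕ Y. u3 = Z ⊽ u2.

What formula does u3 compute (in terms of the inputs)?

u2 = X ⊕ Y
u3 = Z ⊽ u2 = Z ⊽ (X ⊕ Y)

Z ⊽ (X ⊕ Y)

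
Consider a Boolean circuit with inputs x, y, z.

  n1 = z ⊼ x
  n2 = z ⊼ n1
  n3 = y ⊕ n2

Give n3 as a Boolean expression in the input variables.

n1 = z ⊼ x
n2 = z ⊼ n1 = z ⊼ (z ⊼ x)
n3 = y ⊕ n2 = y ⊕ (z ⊼ (z ⊼ x))

y ⊕ (z ⊼ (z ⊼ x))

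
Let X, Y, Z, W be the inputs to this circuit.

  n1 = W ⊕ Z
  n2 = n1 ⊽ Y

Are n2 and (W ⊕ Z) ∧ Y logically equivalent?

n1 = W ⊕ Z
n2 = n1 ⊽ Y = (W ⊕ Z) ⊽ Y
At X=0, Y=0, Z=0, W=0: circuit gives 1, formula gives 0.

No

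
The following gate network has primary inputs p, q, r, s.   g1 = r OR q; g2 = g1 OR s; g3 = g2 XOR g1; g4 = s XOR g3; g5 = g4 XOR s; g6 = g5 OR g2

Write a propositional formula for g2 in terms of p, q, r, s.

g1 = r OR q
g2 = g1 OR s = (r OR q) OR s

(r OR q) OR s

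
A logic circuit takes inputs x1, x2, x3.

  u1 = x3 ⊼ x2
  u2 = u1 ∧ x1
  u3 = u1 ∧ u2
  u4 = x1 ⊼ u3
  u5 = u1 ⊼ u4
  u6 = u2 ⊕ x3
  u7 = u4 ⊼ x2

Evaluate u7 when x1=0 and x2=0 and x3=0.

u1 = 0 ⊼ 0 = 1
u2 = 1 ∧ 0 = 0
u3 = 1 ∧ 0 = 0
u4 = 0 ⊼ 0 = 1
u7 = 1 ⊼ 0 = 1

1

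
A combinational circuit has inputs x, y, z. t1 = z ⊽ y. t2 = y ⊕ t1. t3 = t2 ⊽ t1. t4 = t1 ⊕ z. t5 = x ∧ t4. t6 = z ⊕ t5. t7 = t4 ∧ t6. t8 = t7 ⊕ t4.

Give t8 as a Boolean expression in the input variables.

t1 = z ⊽ y
t4 = t1 ⊕ z = (z ⊽ y) ⊕ z
t5 = x ∧ t4 = x ∧ ((z ⊽ y) ⊕ z)
t6 = z ⊕ t5 = z ⊕ (x ∧ ((z ⊽ y) ⊕ z))
t7 = t4 ∧ t6 = ((z ⊽ y) ⊕ z) ∧ (z ⊕ (x ∧ ((z ⊽ y) ⊕ z)))
t8 = t7 ⊕ t4 = (((z ⊽ y) ⊕ z) ∧ (z ⊕ (x ∧ ((z ⊽ y) ⊕ z)))) ⊕ ((z ⊽ y) ⊕ z)

(((z ⊽ y) ⊕ z) ∧ (z ⊕ (x ∧ ((z ⊽ y) ⊕ z)))) ⊕ ((z ⊽ y) ⊕ z)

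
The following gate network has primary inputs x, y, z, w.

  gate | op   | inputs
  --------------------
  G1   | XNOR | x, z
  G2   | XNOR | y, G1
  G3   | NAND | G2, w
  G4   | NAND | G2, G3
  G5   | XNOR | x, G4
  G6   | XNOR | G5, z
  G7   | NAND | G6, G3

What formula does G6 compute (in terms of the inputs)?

G1 = x XNOR z
G2 = y XNOR G1 = y XNOR (x XNOR z)
G3 = G2 NAND w = (y XNOR (x XNOR z)) NAND w
G4 = G2 NAND G3 = (y XNOR (x XNOR z)) NAND ((y XNOR (x XNOR z)) NAND w)
G5 = x XNOR G4 = x XNOR ((y XNOR (x XNOR z)) NAND ((y XNOR (x XNOR z)) NAND w))
G6 = G5 XNOR z = (x XNOR ((y XNOR (x XNOR z)) NAND ((y XNOR (x XNOR z)) NAND w))) XNOR z

(x XNOR ((y XNOR (x XNOR z)) NAND ((y XNOR (x XNOR z)) NAND w))) XNOR z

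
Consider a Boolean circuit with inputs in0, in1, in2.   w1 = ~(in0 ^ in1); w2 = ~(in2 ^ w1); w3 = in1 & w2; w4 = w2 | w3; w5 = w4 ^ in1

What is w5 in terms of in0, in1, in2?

w1 = ~(in0 ^ in1)
w2 = ~(in2 ^ w1) = ~(in2 ^ (~(in0 ^ in1)))
w3 = in1 & w2 = in1 & (~(in2 ^ (~(in0 ^ in1))))
w4 = w2 | w3 = (~(in2 ^ (~(in0 ^ in1)))) | (in1 & (~(in2 ^ (~(in0 ^ in1)))))
w5 = w4 ^ in1 = ((~(in2 ^ (~(in0 ^ in1)))) | (in1 & (~(in2 ^ (~(in0 ^ in1)))))) ^ in1

((~(in2 ^ (~(in0 ^ in1)))) | (in1 & (~(in2 ^ (~(in0 ^ in1)))))) ^ in1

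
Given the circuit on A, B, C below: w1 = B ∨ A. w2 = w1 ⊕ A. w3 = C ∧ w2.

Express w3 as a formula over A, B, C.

C ∧ ((B ∨ A) ⊕ A)

w1 = B ∨ A
w2 = w1 ⊕ A = (B ∨ A) ⊕ A
w3 = C ∧ w2 = C ∧ ((B ∨ A) ⊕ A)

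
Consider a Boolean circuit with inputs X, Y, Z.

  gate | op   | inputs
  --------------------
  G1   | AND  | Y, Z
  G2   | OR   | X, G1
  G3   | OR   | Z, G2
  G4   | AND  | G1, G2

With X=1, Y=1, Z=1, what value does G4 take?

G1 = 1 AND 1 = 1
G2 = 1 OR 1 = 1
G4 = 1 AND 1 = 1

1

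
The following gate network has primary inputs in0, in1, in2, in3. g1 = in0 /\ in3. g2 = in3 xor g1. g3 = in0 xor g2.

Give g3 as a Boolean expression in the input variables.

in0 xor (in3 xor (in0 /\ in3))

g1 = in0 /\ in3
g2 = in3 xor g1 = in3 xor (in0 /\ in3)
g3 = in0 xor g2 = in0 xor (in3 xor (in0 /\ in3))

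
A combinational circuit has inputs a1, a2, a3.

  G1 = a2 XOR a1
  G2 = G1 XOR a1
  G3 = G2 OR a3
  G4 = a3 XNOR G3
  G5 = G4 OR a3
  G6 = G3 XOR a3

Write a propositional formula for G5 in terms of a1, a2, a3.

(a3 XNOR (((a2 XOR a1) XOR a1) OR a3)) OR a3

G1 = a2 XOR a1
G2 = G1 XOR a1 = (a2 XOR a1) XOR a1
G3 = G2 OR a3 = ((a2 XOR a1) XOR a1) OR a3
G4 = a3 XNOR G3 = a3 XNOR (((a2 XOR a1) XOR a1) OR a3)
G5 = G4 OR a3 = (a3 XNOR (((a2 XOR a1) XOR a1) OR a3)) OR a3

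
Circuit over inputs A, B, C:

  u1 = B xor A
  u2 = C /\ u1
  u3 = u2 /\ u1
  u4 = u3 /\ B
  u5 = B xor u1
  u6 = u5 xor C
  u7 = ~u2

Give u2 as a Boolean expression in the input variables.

C /\ (B xor A)

u1 = B xor A
u2 = C /\ u1 = C /\ (B xor A)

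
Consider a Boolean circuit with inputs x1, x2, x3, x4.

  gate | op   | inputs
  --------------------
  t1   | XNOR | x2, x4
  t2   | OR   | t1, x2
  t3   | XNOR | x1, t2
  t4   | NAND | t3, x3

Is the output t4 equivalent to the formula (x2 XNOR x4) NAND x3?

t1 = x2 XNOR x4
t2 = t1 OR x2 = (x2 XNOR x4) OR x2
t3 = x1 XNOR t2 = x1 XNOR ((x2 XNOR x4) OR x2)
t4 = t3 NAND x3 = (x1 XNOR ((x2 XNOR x4) OR x2)) NAND x3
At x1=0, x2=0, x3=1, x4=0: circuit gives 1, formula gives 0.

No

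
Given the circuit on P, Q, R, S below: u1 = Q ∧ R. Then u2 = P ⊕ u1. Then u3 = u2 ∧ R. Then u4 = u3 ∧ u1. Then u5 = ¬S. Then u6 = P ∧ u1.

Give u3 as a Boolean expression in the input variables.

(P ⊕ (Q ∧ R)) ∧ R

u1 = Q ∧ R
u2 = P ⊕ u1 = P ⊕ (Q ∧ R)
u3 = u2 ∧ R = (P ⊕ (Q ∧ R)) ∧ R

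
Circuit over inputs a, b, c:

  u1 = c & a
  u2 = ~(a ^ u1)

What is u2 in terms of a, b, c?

~(a ^ (c & a))

u1 = c & a
u2 = ~(a ^ u1) = ~(a ^ (c & a))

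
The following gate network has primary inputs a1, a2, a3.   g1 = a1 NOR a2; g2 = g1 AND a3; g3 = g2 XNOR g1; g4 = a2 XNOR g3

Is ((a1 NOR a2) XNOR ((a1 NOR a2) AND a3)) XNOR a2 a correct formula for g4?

Yes

g1 = a1 NOR a2
g2 = g1 AND a3 = (a1 NOR a2) AND a3
g3 = g2 XNOR g1 = ((a1 NOR a2) AND a3) XNOR (a1 NOR a2)
g4 = a2 XNOR g3 = a2 XNOR (((a1 NOR a2) AND a3) XNOR (a1 NOR a2))
At a1=0, a2=0, a3=1: circuit gives 0, formula gives 0.
At a1=0, a2=0, a3=0: circuit gives 1, formula gives 1.
Agrees on all 8 inputs.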